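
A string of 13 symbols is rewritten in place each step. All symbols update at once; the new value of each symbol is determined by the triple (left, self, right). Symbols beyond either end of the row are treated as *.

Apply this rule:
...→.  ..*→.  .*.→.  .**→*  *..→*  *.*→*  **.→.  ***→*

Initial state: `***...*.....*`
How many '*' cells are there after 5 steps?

**.*...*....*
*.*.*...*...*
.*.*.*...*..*
*.*.*.*...*.*
.*.*.*.*...**
count of *: 6

6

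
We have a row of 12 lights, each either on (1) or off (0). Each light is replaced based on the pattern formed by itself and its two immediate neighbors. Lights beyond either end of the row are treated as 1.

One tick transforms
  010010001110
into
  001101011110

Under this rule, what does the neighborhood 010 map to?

At position 1 the neighborhood is 010; the next row has 0 there.

0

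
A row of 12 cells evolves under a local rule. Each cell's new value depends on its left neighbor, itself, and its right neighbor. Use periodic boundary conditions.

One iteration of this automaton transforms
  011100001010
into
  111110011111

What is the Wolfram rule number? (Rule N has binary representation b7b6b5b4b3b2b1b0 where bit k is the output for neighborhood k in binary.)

254

position 2: 111 → 1  (bit 7 = 1)
position 3: 110 → 1  (bit 6 = 1)
position 9: 101 → 1  (bit 5 = 1)
position 4: 100 → 1  (bit 4 = 1)
position 1: 011 → 1  (bit 3 = 1)
position 8: 010 → 1  (bit 2 = 1)
position 0: 001 → 1  (bit 1 = 1)
position 5: 000 → 0  (bit 0 = 0)
bits b7..b0 = 11111110 = 254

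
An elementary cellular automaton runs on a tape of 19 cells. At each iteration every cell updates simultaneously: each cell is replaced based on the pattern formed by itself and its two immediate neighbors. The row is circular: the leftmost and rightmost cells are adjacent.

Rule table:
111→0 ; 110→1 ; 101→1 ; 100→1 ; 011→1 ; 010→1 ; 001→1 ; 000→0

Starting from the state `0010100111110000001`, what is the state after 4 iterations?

iteration 1: 1111111100011000011
iteration 2: 0000000110111100110
iteration 3: 0000001111100111111
iteration 4: 1000011000111100001

1000011000111100001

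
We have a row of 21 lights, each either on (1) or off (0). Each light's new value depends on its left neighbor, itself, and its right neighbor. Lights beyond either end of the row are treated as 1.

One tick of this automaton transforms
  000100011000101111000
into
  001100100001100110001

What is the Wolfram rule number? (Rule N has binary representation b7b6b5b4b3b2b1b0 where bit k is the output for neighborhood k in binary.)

position 15: 111 → 1  (bit 7 = 1)
position 8: 110 → 0  (bit 6 = 0)
position 13: 101 → 0  (bit 5 = 0)
position 0: 100 → 0  (bit 4 = 0)
position 7: 011 → 0  (bit 3 = 0)
position 3: 010 → 1  (bit 2 = 1)
position 2: 001 → 1  (bit 1 = 1)
position 1: 000 → 0  (bit 0 = 0)
bits b7..b0 = 10000110 = 134

134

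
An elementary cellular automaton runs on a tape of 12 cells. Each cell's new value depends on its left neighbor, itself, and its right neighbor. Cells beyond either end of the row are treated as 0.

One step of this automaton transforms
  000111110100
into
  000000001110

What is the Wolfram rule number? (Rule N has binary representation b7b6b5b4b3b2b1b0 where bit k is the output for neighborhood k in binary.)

position 4: 111 → 0  (bit 7 = 0)
position 7: 110 → 0  (bit 6 = 0)
position 8: 101 → 1  (bit 5 = 1)
position 10: 100 → 1  (bit 4 = 1)
position 3: 011 → 0  (bit 3 = 0)
position 9: 010 → 1  (bit 2 = 1)
position 2: 001 → 0  (bit 1 = 0)
position 0: 000 → 0  (bit 0 = 0)
bits b7..b0 = 00110100 = 52

52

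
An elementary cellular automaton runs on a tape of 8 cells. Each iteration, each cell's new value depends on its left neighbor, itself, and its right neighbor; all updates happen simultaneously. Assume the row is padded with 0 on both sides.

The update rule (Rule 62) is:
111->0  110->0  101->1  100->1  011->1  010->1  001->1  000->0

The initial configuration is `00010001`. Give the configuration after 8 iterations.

iteration 1: 00111011
iteration 2: 01100110
iteration 3: 11011101
iteration 4: 10110011
iteration 5: 11101110
iteration 6: 10011001
iteration 7: 11110111
iteration 8: 10001100

10001100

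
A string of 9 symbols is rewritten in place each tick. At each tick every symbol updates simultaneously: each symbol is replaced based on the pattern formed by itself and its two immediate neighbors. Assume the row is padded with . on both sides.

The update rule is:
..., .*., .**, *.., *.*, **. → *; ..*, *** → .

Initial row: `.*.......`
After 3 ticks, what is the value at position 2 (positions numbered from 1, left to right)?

*

.********
.*......*
.******.*
position 2 holds *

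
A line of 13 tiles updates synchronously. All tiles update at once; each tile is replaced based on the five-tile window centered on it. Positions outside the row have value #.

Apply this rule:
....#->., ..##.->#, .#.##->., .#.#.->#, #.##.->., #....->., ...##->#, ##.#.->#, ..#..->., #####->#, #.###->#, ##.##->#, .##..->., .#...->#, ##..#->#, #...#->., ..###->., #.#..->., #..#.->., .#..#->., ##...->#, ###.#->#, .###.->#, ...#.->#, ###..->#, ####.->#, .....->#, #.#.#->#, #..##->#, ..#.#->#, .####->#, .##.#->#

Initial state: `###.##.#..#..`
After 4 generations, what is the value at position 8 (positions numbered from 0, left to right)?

generation 1: ####.##.....#
generation 2: #####..#.#.#.
generation 3: ######.#####.
generation 4: #############
position 8 holds #

#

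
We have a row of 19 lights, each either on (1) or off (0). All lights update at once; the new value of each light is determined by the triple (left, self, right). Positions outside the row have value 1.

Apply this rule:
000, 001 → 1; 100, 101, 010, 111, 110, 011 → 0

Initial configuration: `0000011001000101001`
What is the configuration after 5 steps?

0111111000100110000

step 1: 0111100010011000010
step 2: 0000001100100011100
step 3: 0111110001001100001
step 4: 0000000110010001110
step 5: 0111111000100110000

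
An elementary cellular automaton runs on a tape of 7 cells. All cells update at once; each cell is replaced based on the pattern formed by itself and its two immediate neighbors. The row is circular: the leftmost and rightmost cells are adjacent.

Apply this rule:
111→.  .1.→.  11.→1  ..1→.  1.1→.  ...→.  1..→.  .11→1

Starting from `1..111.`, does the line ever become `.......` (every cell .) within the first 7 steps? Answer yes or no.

...1.1.
.......
all cells are . at step 2

yes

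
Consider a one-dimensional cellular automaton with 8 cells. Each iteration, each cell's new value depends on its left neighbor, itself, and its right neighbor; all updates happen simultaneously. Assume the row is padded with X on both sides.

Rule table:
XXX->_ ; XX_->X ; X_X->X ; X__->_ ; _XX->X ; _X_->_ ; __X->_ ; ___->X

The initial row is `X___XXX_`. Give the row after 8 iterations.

__X_X_X_

iteration 1: X_X_X_XX
iteration 2: XX_X_XX_
iteration 3: _XX_XXXX
iteration 4: XXXXX___
iteration 5: ____X_X_
iteration 6: _XX__X_X
iteration 7: XXX___XX
iteration 8: __X_X_X_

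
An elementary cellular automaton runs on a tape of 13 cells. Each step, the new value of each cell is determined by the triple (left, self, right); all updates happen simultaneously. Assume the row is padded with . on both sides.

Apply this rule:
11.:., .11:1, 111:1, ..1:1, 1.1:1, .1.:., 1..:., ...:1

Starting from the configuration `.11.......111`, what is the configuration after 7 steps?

111111..1..1.

step 1: 11..11111111.
step 2: 1..11111111..
step 3: ..11111111..1
step 4: 111111111..1.
step 5: 11111111..1..
step 6: 1111111..1..1
step 7: 111111..1..1.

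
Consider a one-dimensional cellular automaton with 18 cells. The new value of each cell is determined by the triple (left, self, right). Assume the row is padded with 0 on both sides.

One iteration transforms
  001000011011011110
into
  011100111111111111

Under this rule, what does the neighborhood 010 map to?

At position 2 the neighborhood is 010; the next row has 1 there.

1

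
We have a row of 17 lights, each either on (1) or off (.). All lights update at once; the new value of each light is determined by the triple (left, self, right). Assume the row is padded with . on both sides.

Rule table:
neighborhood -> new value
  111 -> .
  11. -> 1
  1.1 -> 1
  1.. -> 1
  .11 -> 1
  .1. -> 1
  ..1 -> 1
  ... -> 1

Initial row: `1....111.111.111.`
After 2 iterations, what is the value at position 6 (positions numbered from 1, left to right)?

111111.111.111.11
1....111.111.1111
position 6 holds 1

1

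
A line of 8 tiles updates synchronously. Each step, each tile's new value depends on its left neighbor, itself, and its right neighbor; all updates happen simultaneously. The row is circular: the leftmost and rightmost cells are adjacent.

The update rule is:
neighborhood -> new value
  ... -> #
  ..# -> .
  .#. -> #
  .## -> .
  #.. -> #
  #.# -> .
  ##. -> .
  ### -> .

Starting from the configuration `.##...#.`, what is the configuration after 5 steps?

.#####..

...##.##
##......
..#####.
#......#
.#####..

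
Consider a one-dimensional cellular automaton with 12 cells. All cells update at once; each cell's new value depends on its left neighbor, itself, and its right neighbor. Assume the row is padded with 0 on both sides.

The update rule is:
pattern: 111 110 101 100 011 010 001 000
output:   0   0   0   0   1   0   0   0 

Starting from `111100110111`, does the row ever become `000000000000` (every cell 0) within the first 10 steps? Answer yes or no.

yes

100000100100
000000000000
all cells are 0 at step 2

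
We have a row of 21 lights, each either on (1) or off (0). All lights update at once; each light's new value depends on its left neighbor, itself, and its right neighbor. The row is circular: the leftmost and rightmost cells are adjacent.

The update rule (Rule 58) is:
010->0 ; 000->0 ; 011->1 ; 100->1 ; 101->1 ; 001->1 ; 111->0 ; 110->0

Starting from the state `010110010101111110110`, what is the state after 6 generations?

generation 1: 101101101011000001101
generation 2: 011011010110100011011
generation 3: 110110101101010110110
generation 4: 101101011010101101101
generation 5: 011010110101011011011
generation 6: 110101101010110110110

110101101010110110110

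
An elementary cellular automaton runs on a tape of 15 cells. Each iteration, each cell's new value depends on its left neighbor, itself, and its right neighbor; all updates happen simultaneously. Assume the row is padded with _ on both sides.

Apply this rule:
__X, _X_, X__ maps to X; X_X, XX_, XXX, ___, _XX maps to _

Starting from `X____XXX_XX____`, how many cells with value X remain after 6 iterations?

iteration 1: XX__X______X___
iteration 2: __XXXX____XXX__
iteration 3: _X____X__X___X_
iteration 4: XXX__XXXXXX_XXX
iteration 5: ___XX__________
iteration 6: __X__X_________
count of X: 2

2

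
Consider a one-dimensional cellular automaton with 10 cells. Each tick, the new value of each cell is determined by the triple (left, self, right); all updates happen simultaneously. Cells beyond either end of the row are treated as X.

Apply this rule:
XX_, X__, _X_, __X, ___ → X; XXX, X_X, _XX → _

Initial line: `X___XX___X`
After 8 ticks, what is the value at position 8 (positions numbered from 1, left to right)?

_

XXXX_XXXX_
___X____X_
XXXXXXXXX_
________X_
XXXXXXXXX_  (repeats tick 3; period 2)
tick 8: ________X_
position 8 holds _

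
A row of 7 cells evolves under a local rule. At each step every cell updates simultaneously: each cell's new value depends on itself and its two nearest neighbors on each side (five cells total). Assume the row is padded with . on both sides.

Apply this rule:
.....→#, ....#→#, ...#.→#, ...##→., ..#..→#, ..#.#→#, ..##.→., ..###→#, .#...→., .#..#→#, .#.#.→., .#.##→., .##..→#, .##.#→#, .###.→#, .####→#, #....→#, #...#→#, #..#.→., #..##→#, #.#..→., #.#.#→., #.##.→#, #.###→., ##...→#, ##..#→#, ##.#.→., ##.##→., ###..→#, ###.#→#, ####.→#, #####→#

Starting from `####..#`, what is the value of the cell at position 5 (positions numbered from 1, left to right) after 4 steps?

#####.#
#####..
#######
#######
position 5 holds #

#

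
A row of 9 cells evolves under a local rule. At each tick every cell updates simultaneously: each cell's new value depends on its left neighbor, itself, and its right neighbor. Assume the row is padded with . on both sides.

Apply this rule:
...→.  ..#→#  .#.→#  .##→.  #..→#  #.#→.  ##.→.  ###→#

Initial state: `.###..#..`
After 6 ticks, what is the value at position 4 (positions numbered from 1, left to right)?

.

#.#.####.
#.#..##.#
#.###...#
#..#.#.##
####.#...
.##..##..
position 4 holds .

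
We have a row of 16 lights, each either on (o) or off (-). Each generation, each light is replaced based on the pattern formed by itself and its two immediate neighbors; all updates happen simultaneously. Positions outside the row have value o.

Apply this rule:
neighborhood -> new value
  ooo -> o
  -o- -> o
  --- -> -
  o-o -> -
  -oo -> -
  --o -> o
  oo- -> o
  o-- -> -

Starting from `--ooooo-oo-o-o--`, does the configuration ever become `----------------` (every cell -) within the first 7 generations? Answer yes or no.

-o-oooo--o-o-o-o
-o--ooo-oo-o-o--
-o-o-oo--o-o-o-o
-o-o--o-oo-o-o--
-o-o-oo--o-o-o-o  (repeats generation 3; period 2)
generation 7: -o-o-oo--o-o-o-o
generation 7 is -o-o-oo--o-o-o-o, still not uniform -

no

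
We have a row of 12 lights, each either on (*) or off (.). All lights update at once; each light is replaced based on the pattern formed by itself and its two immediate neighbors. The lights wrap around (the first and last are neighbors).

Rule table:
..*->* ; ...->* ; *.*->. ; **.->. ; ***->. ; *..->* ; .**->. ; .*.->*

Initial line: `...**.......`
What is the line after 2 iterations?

iteration 1: ***..*******
iteration 2: ...**.......

...**.......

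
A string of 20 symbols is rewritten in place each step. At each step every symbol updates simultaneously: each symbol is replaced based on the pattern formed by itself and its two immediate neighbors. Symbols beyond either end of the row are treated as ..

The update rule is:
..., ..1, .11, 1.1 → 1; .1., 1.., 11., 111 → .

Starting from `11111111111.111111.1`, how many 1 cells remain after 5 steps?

step 1: 1..........11.....1.
step 2: ..1111111111..1111..
step 3: 111..........11....1
step 4: 1...1111111111..111.
step 5: ..111..........11...
count of 1: 5

5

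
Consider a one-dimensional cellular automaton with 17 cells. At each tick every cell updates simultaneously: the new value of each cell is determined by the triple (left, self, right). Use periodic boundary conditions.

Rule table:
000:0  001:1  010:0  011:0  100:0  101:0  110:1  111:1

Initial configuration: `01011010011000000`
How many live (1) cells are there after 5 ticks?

3

tick 1: 10001000101000000
tick 2: 00010001000000001
tick 3: 00100010000000010
tick 4: 01000100000000100
tick 5: 10001000000001000
count of 1: 3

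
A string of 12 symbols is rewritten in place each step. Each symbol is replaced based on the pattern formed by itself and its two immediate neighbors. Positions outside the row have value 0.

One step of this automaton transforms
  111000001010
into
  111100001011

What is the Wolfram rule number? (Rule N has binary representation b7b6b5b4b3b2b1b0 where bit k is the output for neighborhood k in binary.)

220

position 1: 111 → 1  (bit 7 = 1)
position 2: 110 → 1  (bit 6 = 1)
position 9: 101 → 0  (bit 5 = 0)
position 3: 100 → 1  (bit 4 = 1)
position 0: 011 → 1  (bit 3 = 1)
position 8: 010 → 1  (bit 2 = 1)
position 7: 001 → 0  (bit 1 = 0)
position 4: 000 → 0  (bit 0 = 0)
bits b7..b0 = 11011100 = 220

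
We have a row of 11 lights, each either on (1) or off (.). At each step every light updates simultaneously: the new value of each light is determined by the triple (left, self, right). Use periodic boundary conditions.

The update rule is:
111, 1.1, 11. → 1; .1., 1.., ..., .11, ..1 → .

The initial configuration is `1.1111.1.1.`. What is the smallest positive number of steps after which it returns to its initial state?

step 1: .1.1111.1.1
step 2: 1.1.1111.1.
step 3: .1.1.1111.1
step 4: 1.1.1.1111.
step 5: .1.1.1.1111
step 6: 1.1.1.1.111
step 7: 11.1.1.1.11
step 8: 111.1.1.1.1
step 9: 1111.1.1.1.
step 10: .1111.1.1.1
step 11: 1.1111.1.1.

11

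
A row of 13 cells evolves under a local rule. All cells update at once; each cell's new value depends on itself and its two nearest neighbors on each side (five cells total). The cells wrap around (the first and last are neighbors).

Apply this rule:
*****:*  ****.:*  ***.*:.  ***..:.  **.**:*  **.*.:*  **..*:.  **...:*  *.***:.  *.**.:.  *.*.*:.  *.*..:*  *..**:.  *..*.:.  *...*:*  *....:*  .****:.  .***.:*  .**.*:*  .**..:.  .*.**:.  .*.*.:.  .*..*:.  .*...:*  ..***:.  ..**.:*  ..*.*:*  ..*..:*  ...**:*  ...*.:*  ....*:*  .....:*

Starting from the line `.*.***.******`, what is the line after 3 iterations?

.***.******..

*...*.*..***.
*****.*...*.*
.***.******..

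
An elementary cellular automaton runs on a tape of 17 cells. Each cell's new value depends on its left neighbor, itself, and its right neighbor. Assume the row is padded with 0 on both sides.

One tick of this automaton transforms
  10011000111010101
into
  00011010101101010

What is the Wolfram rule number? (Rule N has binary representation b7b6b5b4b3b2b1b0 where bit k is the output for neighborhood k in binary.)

105

position 9: 111 → 0  (bit 7 = 0)
position 4: 110 → 1  (bit 6 = 1)
position 11: 101 → 1  (bit 5 = 1)
position 1: 100 → 0  (bit 4 = 0)
position 3: 011 → 1  (bit 3 = 1)
position 0: 010 → 0  (bit 2 = 0)
position 2: 001 → 0  (bit 1 = 0)
position 6: 000 → 1  (bit 0 = 1)
bits b7..b0 = 01101001 = 105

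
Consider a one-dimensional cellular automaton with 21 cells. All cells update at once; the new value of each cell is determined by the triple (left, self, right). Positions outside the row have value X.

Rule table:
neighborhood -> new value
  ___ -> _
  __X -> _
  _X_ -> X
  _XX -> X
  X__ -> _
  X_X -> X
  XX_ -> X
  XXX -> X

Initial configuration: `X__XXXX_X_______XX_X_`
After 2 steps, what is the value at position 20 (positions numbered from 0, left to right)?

X__XXXXXX_______XXXXX
X__XXXXXX_______XXXXX
position 20 holds X

X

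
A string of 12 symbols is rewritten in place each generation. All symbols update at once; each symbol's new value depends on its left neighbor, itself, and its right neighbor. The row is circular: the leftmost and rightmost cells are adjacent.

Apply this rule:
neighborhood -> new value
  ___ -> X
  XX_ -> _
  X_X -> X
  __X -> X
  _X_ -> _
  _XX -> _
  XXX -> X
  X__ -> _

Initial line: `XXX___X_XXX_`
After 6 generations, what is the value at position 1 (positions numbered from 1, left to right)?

_X__XX_X_X_X
X__X__X_X_X_
__X__X_X_X_X
_X__X_X_X_X_
X__X_X_X_X__
__X_X_X_X__X
position 1 holds _

_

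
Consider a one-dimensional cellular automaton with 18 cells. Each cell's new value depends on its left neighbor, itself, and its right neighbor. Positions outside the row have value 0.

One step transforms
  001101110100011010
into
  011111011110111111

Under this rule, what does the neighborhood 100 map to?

At position 10 the neighborhood is 100; the next row has 1 there.

1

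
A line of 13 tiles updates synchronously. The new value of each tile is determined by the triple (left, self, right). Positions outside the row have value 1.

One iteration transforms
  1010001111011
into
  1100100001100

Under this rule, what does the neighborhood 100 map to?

0

At position 3 the neighborhood is 100; the next row has 0 there.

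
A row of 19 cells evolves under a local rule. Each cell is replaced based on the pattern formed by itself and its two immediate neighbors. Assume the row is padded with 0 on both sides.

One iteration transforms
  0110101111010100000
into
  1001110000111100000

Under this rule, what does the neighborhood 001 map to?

At position 0 the neighborhood is 001; the next row has 1 there.

1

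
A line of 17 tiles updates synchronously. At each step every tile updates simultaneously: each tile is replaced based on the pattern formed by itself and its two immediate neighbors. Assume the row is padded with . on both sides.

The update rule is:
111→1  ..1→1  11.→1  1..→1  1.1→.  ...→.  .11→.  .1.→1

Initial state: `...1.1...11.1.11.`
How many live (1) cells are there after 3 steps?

11

..11.11.1.1.1..11
.1.1..1.1.1.111.1
11.1111.1.1..11.1
count of 1: 11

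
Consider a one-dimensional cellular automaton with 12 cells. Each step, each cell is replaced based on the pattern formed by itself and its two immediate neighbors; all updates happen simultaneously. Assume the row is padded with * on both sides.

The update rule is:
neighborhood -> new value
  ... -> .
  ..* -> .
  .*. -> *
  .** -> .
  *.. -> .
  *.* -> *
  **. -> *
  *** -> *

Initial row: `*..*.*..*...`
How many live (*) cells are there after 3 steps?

3

*..***..*...
*...**..*...
*....*..*...
count of *: 3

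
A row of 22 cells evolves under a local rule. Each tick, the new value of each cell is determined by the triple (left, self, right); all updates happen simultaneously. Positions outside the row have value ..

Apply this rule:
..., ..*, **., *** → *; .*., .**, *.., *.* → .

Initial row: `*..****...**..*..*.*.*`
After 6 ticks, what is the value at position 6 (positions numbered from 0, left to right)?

.

tick 1: ..*.***.**.*.*..*.....
tick 2: **...**..*.....*..****
tick 3: .*.**.*.*..****..*.***
tick 4: *...*.....*.***.*...**
tick 5: ..**..****...**...**.*
tick 6: **.*.*.***.**.*.**.*..
position 6 holds .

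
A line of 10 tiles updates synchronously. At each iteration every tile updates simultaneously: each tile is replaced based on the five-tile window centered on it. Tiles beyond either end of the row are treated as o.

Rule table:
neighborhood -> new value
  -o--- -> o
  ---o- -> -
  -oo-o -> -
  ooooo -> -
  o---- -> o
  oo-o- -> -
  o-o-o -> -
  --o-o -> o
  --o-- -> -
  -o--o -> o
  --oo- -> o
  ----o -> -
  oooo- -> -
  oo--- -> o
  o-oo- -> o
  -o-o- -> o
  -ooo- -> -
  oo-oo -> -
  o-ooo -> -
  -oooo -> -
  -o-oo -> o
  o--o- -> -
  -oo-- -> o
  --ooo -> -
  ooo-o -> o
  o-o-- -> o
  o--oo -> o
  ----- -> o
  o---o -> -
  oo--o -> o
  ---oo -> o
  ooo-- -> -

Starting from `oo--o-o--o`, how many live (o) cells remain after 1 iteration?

6

--o-ooooo-
count of o: 6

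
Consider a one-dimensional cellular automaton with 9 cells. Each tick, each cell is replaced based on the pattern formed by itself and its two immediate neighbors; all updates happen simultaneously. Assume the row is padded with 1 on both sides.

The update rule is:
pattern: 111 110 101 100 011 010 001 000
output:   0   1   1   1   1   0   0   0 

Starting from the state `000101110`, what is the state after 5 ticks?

000110101

100011011
110011110
011010011
111101010
000110101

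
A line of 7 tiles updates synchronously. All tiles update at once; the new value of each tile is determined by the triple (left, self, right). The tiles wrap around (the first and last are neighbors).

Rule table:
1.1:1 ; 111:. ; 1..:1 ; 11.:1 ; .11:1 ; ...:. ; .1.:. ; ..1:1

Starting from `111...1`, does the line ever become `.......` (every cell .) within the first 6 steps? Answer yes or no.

yes

..11.11
1111111
.......
all cells are . at step 3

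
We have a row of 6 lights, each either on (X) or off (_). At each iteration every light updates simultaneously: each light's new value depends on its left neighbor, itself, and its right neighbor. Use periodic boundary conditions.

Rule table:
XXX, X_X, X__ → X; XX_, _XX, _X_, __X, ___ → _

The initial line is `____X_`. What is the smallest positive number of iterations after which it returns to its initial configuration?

6

iteration 1: _____X
iteration 2: X_____
iteration 3: _X____
iteration 4: __X___
iteration 5: ___X__
iteration 6: ____X_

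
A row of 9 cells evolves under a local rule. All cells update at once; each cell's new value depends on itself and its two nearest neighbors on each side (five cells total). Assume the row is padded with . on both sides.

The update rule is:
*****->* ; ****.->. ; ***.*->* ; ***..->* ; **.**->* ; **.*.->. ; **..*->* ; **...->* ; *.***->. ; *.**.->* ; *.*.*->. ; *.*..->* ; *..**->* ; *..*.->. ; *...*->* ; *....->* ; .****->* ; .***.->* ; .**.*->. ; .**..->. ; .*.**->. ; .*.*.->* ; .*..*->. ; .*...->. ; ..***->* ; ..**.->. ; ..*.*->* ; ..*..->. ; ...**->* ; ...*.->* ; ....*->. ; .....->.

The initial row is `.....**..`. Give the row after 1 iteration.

....*..**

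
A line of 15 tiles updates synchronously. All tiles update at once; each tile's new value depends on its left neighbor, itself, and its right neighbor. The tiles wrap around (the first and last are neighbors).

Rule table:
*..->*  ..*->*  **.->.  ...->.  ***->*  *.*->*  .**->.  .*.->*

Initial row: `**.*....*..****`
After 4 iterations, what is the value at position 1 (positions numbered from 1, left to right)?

*.***..****.***
.*.*.**.**.*.**
*****..*..***..
.***.*****.*.**
position 1 holds .

.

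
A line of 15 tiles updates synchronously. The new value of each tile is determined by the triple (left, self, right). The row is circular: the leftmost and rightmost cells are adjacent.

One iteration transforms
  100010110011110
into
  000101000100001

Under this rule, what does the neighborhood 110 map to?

At position 7 the neighborhood is 110; the next row has 0 there.

0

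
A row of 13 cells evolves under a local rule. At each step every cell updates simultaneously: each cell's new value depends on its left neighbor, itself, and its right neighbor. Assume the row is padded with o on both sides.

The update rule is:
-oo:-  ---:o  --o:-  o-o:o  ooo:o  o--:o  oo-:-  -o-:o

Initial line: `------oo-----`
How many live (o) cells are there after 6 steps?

ooooo---oooo-
oooo-oo--oo-o
ooo-o--o---o-
oo-ooo-ooo-oo
o-o-o-o-o-o-o
-ooooooooooo-
count of o: 11

11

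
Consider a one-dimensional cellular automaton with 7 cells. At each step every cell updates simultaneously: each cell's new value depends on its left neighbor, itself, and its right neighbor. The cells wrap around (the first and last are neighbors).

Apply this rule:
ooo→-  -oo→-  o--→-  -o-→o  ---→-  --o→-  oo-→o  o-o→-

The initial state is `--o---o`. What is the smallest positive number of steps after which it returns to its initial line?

--o---o

1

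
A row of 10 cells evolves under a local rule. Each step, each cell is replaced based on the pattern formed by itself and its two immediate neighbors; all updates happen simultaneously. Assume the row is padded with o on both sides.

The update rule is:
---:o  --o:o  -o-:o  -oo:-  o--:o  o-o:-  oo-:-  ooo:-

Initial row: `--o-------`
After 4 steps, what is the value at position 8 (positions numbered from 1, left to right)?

oooooooooo
----------
oooooooooo  (repeats step 1; period 2)
step 4: ----------
position 8 holds -

-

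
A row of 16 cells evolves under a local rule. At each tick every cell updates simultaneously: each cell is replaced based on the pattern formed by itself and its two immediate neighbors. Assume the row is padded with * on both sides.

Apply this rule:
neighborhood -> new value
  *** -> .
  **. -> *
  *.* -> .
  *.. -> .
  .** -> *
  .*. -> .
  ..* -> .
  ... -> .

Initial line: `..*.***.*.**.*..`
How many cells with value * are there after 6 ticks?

....*.*...**....
..........**....
..........**....  (fixed point — unchanged through tick 6)
count of *: 2

2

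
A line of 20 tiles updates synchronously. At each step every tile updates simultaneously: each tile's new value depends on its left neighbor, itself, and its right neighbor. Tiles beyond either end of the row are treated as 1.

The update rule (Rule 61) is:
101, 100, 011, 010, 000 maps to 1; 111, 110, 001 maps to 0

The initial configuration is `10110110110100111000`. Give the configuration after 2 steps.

11011011011001110101

01101101101110100110
11011011011001110101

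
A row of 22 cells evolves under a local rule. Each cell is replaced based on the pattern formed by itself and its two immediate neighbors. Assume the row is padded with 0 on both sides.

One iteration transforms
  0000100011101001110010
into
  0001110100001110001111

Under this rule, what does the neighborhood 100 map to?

1

At position 5 the neighborhood is 100; the next row has 1 there.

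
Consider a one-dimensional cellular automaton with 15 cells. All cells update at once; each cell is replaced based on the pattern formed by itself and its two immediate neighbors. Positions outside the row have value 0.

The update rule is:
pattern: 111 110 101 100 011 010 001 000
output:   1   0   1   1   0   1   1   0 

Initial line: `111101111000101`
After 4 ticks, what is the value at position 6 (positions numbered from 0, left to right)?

0

011010110101111
100111001110110
111010110101001
010111001111111
position 6 holds 0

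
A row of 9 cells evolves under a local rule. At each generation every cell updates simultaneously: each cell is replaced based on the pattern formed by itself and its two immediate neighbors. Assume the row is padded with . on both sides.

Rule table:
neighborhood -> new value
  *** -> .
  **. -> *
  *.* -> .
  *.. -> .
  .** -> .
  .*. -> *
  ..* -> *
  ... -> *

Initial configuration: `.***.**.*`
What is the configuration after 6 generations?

generation 1: *..*..*.*
generation 2: *.**.**.*
generation 3: *..*..*.*  (repeats generation 1; period 2)
generation 6: *.**.**.*

*.**.**.*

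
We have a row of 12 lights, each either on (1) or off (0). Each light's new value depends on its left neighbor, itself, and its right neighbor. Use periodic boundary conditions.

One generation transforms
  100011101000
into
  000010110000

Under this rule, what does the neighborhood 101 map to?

1

At position 7 the neighborhood is 101; the next row has 1 there.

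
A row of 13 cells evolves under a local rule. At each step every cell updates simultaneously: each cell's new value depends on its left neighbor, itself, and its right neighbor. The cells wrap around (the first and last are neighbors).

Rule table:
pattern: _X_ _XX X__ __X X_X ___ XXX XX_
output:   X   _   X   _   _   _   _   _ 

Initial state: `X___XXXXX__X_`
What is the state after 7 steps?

step 1: XX_______X_X_
step 2: __X______X_X_
step 3: __XX_____X_XX
step 4: X___X____X___
step 5: XX__XX___XX__
step 6: __X___X____X_
step 7: __XX__XX___XX

__XX__XX___XX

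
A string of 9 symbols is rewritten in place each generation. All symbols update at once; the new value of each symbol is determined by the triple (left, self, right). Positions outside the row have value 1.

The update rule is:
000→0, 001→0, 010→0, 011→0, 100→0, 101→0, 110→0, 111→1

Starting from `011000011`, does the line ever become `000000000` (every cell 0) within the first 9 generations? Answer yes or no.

000000001
000000000
all cells are 0 at generation 2

yes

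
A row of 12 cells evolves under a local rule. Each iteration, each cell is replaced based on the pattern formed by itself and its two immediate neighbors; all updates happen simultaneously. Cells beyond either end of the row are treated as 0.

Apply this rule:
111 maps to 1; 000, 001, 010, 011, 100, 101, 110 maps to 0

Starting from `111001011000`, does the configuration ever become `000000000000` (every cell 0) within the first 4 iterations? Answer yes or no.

yes

010000000000
000000000000
all cells are 0 at iteration 2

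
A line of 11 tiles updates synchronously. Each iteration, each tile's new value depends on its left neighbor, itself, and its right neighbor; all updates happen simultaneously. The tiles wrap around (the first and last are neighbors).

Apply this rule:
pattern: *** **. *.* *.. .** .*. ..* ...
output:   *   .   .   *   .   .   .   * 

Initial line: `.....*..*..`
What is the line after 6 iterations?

.**..*..*..

****..*..**
***.*..*..*
**...*..*..
..**..*..*.
*...*..*..*
.**..*..*..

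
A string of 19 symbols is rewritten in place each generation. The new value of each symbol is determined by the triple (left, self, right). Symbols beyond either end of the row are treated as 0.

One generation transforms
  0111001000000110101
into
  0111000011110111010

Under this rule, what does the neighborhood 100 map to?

0

At position 4 the neighborhood is 100; the next row has 0 there.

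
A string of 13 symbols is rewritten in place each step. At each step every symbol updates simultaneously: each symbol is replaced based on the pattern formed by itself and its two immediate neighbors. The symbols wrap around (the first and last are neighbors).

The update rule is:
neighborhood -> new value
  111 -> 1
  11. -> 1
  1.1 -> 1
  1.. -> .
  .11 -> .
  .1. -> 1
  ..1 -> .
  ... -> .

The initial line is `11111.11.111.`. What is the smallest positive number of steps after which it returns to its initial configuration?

13

step 1: .11111.11.111
step 2: 1.11111.11.11
step 3: 11.11111.11.1
step 4: 111.11111.11.
step 5: .111.11111.11
step 6: 1.111.11111.1
step 7: 11.111.11111.
step 8: .11.111.11111
step 9: 1.11.111.1111
step 10: 11.11.111.111
step 11: 111.11.111.11
step 12: 1111.11.111.1
step 13: 11111.11.111.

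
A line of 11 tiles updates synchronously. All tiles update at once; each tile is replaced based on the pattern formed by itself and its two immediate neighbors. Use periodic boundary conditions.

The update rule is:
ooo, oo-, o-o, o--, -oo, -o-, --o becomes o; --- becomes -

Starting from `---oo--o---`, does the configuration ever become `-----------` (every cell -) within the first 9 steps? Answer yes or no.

no

step 1: --ooooooo--
step 2: -ooooooooo-
step 3: ooooooooooo
step 4: ooooooooooo  (fixed point — unchanged through step 9)
step 9 is ooooooooooo, still not uniform -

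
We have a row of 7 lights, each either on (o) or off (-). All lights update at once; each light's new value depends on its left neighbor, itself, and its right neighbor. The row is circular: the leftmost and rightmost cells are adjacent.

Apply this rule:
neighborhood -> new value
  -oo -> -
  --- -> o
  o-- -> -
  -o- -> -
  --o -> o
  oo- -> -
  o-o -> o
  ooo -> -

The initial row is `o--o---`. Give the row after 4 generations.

generation 1: --o--oo
generation 2: -o--o--
generation 3: o--o--o
generation 4: --o--o-

--o--o-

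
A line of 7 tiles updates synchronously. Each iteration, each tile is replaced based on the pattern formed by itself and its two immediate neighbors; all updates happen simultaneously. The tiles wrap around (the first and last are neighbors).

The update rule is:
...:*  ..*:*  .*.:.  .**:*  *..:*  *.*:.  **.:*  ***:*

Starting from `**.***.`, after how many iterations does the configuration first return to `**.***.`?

1

iteration 1: **.***.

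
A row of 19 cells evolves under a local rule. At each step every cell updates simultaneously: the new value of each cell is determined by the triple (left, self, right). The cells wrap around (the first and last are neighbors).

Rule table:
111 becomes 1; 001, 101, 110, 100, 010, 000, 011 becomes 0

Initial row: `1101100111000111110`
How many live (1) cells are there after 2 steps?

step 1: 0000000010000011100
step 2: 0000000000000001000
count of 1: 1

1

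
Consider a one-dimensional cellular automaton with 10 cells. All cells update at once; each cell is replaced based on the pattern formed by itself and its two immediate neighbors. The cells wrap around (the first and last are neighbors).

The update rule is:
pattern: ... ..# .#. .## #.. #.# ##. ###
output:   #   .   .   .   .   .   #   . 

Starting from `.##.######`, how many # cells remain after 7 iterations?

5

iteration 1: ..#......#
iteration 2: ....####..
iteration 3: ###....#.#
iteration 4: ..#.##....
iteration 5: #....#.###
iteration 6: #.##......
iteration 7: ...#.####.
count of #: 5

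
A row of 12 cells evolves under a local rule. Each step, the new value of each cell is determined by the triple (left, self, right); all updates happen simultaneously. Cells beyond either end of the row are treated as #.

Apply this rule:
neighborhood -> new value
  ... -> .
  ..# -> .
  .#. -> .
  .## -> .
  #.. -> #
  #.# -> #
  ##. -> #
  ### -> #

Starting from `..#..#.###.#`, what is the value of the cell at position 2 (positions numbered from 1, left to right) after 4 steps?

#..#..#.###.
##..#..#.###
###..#..#.##
####..#..#.#
position 2 holds #

#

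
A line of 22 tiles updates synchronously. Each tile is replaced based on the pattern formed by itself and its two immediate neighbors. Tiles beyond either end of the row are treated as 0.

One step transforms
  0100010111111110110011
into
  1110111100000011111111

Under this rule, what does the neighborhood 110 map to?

At position 14 the neighborhood is 110; the next row has 1 there.

1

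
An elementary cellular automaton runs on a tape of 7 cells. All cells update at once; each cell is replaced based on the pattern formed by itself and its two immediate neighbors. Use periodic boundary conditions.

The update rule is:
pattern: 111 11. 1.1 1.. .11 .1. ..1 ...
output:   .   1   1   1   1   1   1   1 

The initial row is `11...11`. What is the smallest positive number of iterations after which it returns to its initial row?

2

.11111.
11...11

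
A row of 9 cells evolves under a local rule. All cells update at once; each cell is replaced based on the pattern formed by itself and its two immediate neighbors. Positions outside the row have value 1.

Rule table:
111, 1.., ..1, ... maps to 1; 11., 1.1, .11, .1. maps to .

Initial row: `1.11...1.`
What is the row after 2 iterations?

iteration 1: ....111..
iteration 2: 1111.1.11

1111.1.11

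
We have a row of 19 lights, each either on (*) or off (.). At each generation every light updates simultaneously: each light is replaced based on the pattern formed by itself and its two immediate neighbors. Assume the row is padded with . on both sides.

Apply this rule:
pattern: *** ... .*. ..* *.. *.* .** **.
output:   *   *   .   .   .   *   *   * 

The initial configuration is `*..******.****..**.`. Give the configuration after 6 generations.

**************..**.

generation 1: ...***********..**.
generation 2: **.***********..**.
generation 3: **************..**.
generation 4: **************..**.  (fixed point — unchanged through generation 6)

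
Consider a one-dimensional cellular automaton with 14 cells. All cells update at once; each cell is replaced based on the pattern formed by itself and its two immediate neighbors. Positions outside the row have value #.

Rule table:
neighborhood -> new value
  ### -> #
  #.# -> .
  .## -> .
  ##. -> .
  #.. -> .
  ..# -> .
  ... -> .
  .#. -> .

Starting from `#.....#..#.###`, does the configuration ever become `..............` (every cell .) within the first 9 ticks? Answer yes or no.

............##
.............#
..............
all cells are . at tick 3

yes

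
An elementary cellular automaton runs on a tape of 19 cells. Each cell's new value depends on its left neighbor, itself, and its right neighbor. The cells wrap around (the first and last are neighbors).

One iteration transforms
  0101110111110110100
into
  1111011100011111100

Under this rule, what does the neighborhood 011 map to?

1

At position 3 the neighborhood is 011; the next row has 1 there.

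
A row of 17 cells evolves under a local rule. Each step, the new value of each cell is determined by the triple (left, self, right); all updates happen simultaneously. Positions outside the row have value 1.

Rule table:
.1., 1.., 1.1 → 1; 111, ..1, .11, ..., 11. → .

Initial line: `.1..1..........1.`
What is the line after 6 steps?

step 1: 111.11.........11
step 2: ...1..1..........
step 3: 1..11.11.........
step 4: .1...1..1........
step 5: 111..11.11.......
step 6: ...1...1..1......

...1...1..1......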